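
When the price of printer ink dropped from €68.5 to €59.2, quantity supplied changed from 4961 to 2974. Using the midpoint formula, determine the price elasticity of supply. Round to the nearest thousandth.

%Δq = (2974 − 4961)/[(4961 + 2974)/2] = -1987/3967.5 ≈ -0.5008.
%Δp = (59.2 − 68.5)/[(68.5 + 59.2)/2] = -9.3/63.85 ≈ -0.1457.
Arc elasticity E = %Δq/%Δp ≈ -0.5008/-0.1457 ≈ 3.438.
|E| > 1: supply is elastic over this range.

3.438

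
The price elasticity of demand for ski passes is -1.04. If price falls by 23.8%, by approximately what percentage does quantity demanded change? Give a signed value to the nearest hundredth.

24.75

%ΔQ ≈ E × %ΔP = (-1.04) × (-23.8%) ≈ 24.75%.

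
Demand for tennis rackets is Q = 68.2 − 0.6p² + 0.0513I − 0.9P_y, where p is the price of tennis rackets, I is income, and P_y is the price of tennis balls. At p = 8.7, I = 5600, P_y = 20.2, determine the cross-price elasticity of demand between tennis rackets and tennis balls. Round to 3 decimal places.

-0.062

Substituting, Q = 68.2 − 0.6(8.7)² + 0.0513(5600) − 0.9(20.2) = 68.2 − 45.414 + 287.28 − 18.18 = 291.886.
∂Q/∂P_y = −0.9, so E_xy = -0.9·(20.2/291.886) ≈ -0.062.
E_xy < 0: the goods are complements.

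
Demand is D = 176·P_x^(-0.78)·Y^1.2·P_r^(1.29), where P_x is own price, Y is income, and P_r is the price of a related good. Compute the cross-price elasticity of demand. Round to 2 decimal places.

1.29

For a Cobb–Douglas (constant-elasticity) form D = A·P_r^α·…, the elasticity with respect to P_r equals the exponent α at every point.
Here the exponent on P_r is 1.29, so the cross-price elasticity of demand is 1.29.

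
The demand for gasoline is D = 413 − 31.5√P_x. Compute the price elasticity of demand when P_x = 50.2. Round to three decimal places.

At P_x = 50.2, D = 189.8163.
dD/dP_x = −31.5/(2√P_x) = −31.5/(2·7.0852).
Point elasticity E = (dD/dP_x)·(P_x/D) = -2.2229 × 50.2/189.8163 ≈ -0.588.
|E| < 1, so demand is inelastic at this price.

-0.588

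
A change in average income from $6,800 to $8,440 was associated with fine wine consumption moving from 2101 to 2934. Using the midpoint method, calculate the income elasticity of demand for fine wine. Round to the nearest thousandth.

%ΔQ = (2934 − 2101)/[(2101+2934)/2] = 833/2517.5 ≈ 0.3309.
%ΔY = (8,440 − 6,800)/[(6,800+8,440)/2] = 1640/7620 ≈ 0.2152.
E_I = %ΔQ/%ΔY ≈ 1.537.
E_I > 1: normal good (luxury).

1.537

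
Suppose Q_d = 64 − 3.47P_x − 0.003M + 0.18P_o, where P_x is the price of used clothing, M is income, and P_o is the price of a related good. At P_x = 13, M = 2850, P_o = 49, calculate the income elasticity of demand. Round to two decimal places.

-0.45

Substituting, Q_d = 64 − 3.47(13) − 0.003(2850) + 0.18(49) = 64 − 45.11 − 8.55 + 8.82 = 19.16.
∂Q_d/∂M = −0.003, so E_I = -0.003·(2850/19.16) ≈ -0.45.
E_I < 0: inferior good.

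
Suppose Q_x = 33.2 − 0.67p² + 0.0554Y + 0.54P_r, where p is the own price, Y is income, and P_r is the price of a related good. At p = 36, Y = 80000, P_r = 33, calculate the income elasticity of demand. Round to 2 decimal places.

1.23

First evaluate Q_x: 33.2 − 0.67(36)² + 0.0554(80000) + 0.54(33) = 33.2 − 868.32 + 4432 + 17.82 = 3614.7.
∂Q_x/∂Y = +0.0554, so E_I = 0.0554·(80000/3614.7) ≈ 1.23.
E_I > 1: normal good (luxury).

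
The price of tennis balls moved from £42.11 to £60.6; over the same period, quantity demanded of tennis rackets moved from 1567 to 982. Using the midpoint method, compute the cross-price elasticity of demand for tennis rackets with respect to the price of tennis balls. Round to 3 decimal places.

%ΔQ_x = (982 − 1567)/[(1567+982)/2] = -585/1274.5 ≈ -0.4590.
%ΔP_y = (60.6 − 42.11)/[(42.11+60.6)/2] ≈ 0.3600.
E_xy = -0.4590/0.3600 ≈ -1.275.
E_xy < 0, so tennis rackets and tennis balls are complements.

-1.275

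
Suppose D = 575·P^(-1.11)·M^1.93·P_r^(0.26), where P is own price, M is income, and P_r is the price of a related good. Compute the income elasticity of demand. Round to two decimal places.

1.93

For a Cobb–Douglas (constant-elasticity) form D = A·M^α·…, the elasticity with respect to M equals the exponent α at every point.
Here the exponent on M is 1.93, so the income elasticity of demand is 1.93.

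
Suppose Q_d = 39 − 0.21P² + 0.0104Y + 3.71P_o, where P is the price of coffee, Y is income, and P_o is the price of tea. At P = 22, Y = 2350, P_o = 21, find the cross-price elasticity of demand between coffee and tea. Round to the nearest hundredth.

1.96

Q_d = 39 − 0.21(22)² + 0.0104(2350) + 3.71(21) = 39 − 101.64 + 24.44 + 77.91 = 39.71.
∂Q_d/∂P_o = +3.71, so E_xy = 3.71·(21/39.71) ≈ 1.96.
E_xy > 0: the goods are substitutes.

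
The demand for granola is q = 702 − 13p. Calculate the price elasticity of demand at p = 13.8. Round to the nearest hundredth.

-0.34

At p = 13.8, q = 522.6.
dq/dp = −13.
Point elasticity E = (dq/dp)·(p/q) = -13 × 13.8/522.6 ≈ -0.34.
|E| < 1, so demand is inelastic at this price.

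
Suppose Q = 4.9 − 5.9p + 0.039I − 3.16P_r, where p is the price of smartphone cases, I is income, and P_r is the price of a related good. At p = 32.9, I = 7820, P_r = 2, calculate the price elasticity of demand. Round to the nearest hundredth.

Q = 4.9 − 5.9(32.9) + 0.039(7820) − 3.16(2) = 4.9 − 194.11 + 304.98 − 6.32 = 109.45.
∂Q/∂p = −5.9, so E_p = (−5.9)·(32.9/109.45) ≈ -1.77.
|E_p| > 1: demand is elastic.

-1.77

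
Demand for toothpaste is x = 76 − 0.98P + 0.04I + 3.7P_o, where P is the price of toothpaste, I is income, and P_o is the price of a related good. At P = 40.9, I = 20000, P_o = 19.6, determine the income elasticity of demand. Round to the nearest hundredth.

Evaluating quantity at (P, I, P_o) gives x = 76 − 0.98(40.9) + 0.04(20000) + 3.7(19.6) = 76 − 40.082 + 800 + 72.52 = 908.438.
∂x/∂I = +0.04, so E_I = 0.04·(20000/908.438) ≈ 0.88.
E_I ∈ (0,1): normal good (necessity).

0.88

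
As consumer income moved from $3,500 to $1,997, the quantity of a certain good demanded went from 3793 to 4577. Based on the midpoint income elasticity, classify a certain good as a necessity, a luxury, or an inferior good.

%ΔQ = (4577 − 3793)/[(3793+4577)/2] = 784/4185 ≈ 0.1873.
%ΔM = (1,997 − 3,500)/[(3,500+1,997)/2] = -1503/2748.5 ≈ -0.5468.
E_I = %ΔQ/%ΔM ≈ -0.343.
E_I < 0: inferior good.

inferior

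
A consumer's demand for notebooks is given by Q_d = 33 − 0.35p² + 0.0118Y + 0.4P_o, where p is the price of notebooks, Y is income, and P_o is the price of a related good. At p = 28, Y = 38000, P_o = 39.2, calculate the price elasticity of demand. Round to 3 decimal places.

-2.465

At the given point, Q_d = 33 − 0.35(28)² + 0.0118(38000) + 0.4(39.2) = 33 − 274.4 + 448.4 + 15.68 = 222.68.
∂Q_d/∂p = −2·0.35·p = -19.6, so E_p = -19.6·(28/222.68) ≈ -2.465.
|E_p| > 1: demand is elastic.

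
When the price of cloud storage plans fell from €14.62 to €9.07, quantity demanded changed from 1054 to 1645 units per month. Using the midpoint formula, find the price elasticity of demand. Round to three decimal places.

%Δq = (1645 − 1054)/[(1054 + 1645)/2] = 591/1349.5 ≈ 0.4379.
%Δp = (9.07 − 14.62)/[(14.62 + 9.07)/2] = -5.55/11.845 ≈ -0.4686.
Arc elasticity E = %Δq/%Δp ≈ 0.4379/-0.4686 ≈ -0.935.
|E| < 1: demand is inelastic over this range.

-0.935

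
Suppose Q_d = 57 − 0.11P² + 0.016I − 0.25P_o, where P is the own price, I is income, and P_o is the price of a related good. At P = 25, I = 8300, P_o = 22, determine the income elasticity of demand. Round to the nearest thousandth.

1.149

At the given point, Q_d = 57 − 0.11(25)² + 0.016(8300) − 0.25(22) = 57 − 68.75 + 132.8 − 5.5 = 115.55.
∂Q_d/∂I = +0.016, so E_I = 0.016·(8300/115.55) ≈ 1.149.
E_I > 1: normal good (luxury).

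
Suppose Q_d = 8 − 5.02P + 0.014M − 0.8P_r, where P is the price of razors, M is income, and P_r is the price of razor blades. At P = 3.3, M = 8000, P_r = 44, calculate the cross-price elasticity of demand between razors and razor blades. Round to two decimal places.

At the given point, Q_d = 8 − 5.02(3.3) + 0.014(8000) − 0.8(44) = 8 − 16.566 + 112 − 35.2 = 68.234.
∂Q_d/∂P_r = −0.8, so E_xy = -0.8·(44/68.234) ≈ -0.52.
E_xy < 0: the goods are complements.

-0.52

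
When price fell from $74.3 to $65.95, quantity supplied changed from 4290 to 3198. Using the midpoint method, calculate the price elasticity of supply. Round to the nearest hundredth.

2.45

%ΔQ = (3198 − 4290)/[(4290 + 3198)/2] = -1092/3744 ≈ -0.2917.
%ΔP = (65.95 − 74.3)/[(74.3 + 65.95)/2] = -8.35/70.125 ≈ -0.1191.
Arc elasticity E = %ΔQ/%ΔP ≈ -0.2917/-0.1191 ≈ 2.45.
|E| > 1: supply is elastic over this range.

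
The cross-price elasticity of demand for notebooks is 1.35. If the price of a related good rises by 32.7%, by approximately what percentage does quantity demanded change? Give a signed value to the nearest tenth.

%ΔQ ≈ E × %ΔP_y = (1.35) × (32.7%) ≈ 44.1%.

44.1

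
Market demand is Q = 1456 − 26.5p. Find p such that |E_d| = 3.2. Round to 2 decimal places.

41.86

Set −bp/(a − bp) = −3.2 ⇒ bp = 3.2(a − bp) ⇒ bp(1+3.2) = 3.2·a.
p = 3.2·1456/(26.5·4.2) ≈ 41.86.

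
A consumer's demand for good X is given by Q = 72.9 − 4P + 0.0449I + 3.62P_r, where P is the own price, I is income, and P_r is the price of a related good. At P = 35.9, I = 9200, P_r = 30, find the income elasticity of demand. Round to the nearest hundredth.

First evaluate Q: 72.9 − 4(35.9) + 0.0449(9200) + 3.62(30) = 72.9 − 143.6 + 413.08 + 108.6 = 450.98.
∂Q/∂I = +0.0449, so E_I = 0.0449·(9200/450.98) ≈ 0.92.
E_I ∈ (0,1): normal good (necessity).

0.92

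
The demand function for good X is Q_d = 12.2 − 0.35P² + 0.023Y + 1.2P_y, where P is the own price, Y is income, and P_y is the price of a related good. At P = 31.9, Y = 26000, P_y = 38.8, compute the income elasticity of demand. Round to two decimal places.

1.99

At the given point, Q_d = 12.2 − 0.35(31.9)² + 0.023(26000) + 1.2(38.8) = 12.2 − 356.1635 + 598 + 46.56 = 300.5965.
∂Q_d/∂Y = +0.023, so E_I = 0.023·(26000/300.5965) ≈ 1.99.
E_I > 1: normal good (luxury).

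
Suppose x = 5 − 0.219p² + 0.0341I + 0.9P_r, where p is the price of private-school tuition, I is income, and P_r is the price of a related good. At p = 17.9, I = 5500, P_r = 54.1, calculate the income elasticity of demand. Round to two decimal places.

1.10

Substituting, x = 5 − 0.219(17.9)² + 0.0341(5500) + 0.9(54.1) = 5 − 70.1698 + 187.55 + 48.69 = 171.0702.
∂x/∂I = +0.0341, so E_I = 0.0341·(5500/171.0702) ≈ 1.10.
E_I > 1: normal good (luxury).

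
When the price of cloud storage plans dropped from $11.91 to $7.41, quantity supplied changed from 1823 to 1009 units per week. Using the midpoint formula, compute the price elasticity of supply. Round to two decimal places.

%ΔQ = (1009 − 1823)/[(1823 + 1009)/2] = -814/1416 ≈ -0.5749.
%ΔP = (7.41 − 11.91)/[(11.91 + 7.41)/2] = -4.5/9.66 ≈ -0.4658.
Arc elasticity E = %ΔQ/%ΔP ≈ -0.5749/-0.4658 ≈ 1.23.
|E| > 1: supply is elastic over this range.

1.23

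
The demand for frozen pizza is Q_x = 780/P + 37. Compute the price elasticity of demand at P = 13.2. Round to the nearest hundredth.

At P = 13.2, Q_x = 96.0909.
dQ_x/dP = −780/P² = −4.4766.
Point elasticity E = (dQ_x/dP)·(P/Q_x) = -4.4766 × 13.2/96.0909 ≈ -0.61.
|E| < 1, so demand is inelastic at this price.

-0.61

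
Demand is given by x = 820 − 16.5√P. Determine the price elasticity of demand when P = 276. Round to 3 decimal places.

-0.251

At P = 276, x = 545.8814.
dx/dP = −16.5/(2√P) = −16.5/(2·16.6132).
Point elasticity E = (dx/dP)·(P/x) = -0.4966 × 276/545.8814 ≈ -0.251.
|E| < 1, so demand is inelastic at this price.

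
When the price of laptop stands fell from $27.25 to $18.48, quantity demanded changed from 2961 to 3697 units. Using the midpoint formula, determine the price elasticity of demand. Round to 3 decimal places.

-0.576

%ΔQ = (3697 − 2961)/[(2961 + 3697)/2] = 736/3329 ≈ 0.2211.
%Δp = (18.48 − 27.25)/[(27.25 + 18.48)/2] = -8.77/22.865 ≈ -0.3836.
Arc elasticity E = %ΔQ/%Δp ≈ 0.2211/-0.3836 ≈ -0.576.
|E| < 1: demand is inelastic over this range.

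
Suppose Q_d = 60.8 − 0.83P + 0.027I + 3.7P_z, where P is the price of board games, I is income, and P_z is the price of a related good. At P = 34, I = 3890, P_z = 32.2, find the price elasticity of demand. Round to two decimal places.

-0.11

At the given point, Q_d = 60.8 − 0.83(34) + 0.027(3890) + 3.7(32.2) = 60.8 − 28.22 + 105.03 + 119.14 = 256.75.
∂Q_d/∂P = −0.83, so E_p = (−0.83)·(34/256.75) ≈ -0.11.
|E_p| < 1: demand is inelastic.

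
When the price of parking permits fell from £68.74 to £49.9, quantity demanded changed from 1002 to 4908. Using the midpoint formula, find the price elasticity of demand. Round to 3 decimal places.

-4.162

%ΔQ = (4908 − 1002)/[(1002 + 4908)/2] = 3906/2955 ≈ 1.3218.
%ΔP = (49.9 − 68.74)/[(68.74 + 49.9)/2] = -18.84/59.32 ≈ -0.3176.
Arc elasticity E = %ΔQ/%ΔP ≈ 1.3218/-0.3176 ≈ -4.162.
|E| > 1: demand is elastic over this range.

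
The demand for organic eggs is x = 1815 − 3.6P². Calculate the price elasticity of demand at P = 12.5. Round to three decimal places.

At P = 12.5, x = 1252.5.
dx/dP = −2·3.6·P = −90.
Point elasticity E = (dx/dP)·(P/x) = -90 × 12.5/1252.5 ≈ -0.898.
|E| < 1, so demand is inelastic at this price.

-0.898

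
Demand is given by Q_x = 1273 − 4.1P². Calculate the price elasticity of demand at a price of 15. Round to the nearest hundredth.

-5.26

At P = 15, Q_x = 350.5.
dQ_x/dP = −2·4.1·P = −123.
Point elasticity E = (dQ_x/dP)·(P/Q_x) = -123 × 15/350.5 ≈ -5.26.
|E| > 1, so demand is elastic at this price.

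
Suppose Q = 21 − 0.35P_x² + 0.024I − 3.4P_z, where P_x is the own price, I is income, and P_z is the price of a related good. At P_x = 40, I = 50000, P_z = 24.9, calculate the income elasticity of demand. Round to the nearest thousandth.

Q = 21 − 0.35(40)² + 0.024(50000) − 3.4(24.9) = 21 − 560 + 1200 − 84.66 = 576.34.
∂Q/∂I = +0.024, so E_I = 0.024·(50000/576.34) ≈ 2.082.
E_I > 1: normal good (luxury).

2.082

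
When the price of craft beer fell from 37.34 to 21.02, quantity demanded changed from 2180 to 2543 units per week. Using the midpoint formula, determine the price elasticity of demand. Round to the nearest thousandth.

-0.275

%ΔQ = (2543 − 2180)/[(2180 + 2543)/2] = 363/2361.5 ≈ 0.1537.
%ΔP = (21.02 − 37.34)/[(37.34 + 21.02)/2] = -16.32/29.18 ≈ -0.5593.
Arc elasticity E = %ΔQ/%ΔP ≈ 0.1537/-0.5593 ≈ -0.275.
|E| < 1: demand is inelastic over this range.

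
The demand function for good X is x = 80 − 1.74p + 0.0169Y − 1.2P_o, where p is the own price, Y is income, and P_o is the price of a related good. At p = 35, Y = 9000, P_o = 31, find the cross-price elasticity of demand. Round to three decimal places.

-0.278

Substituting, x = 80 − 1.74(35) + 0.0169(9000) − 1.2(31) = 80 − 60.9 + 152.1 − 37.2 = 134.
∂x/∂P_o = −1.2, so E_xy = -1.2·(31/134) ≈ -0.278.
E_xy < 0: the goods are complements.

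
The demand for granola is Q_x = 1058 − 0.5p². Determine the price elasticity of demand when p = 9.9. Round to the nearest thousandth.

-0.097

At p = 9.9, Q_x = 1008.995.
dQ_x/dp = −2·0.5·p = −9.9.
Point elasticity E = (dQ_x/dp)·(p/Q_x) = -9.9 × 9.9/1008.995 ≈ -0.097.
|E| < 1, so demand is inelastic at this price.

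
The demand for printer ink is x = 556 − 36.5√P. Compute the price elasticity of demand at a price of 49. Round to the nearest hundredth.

-0.43

At P = 49, x = 300.5.
dx/dP = −36.5/(2√P) = −36.5/(2·7).
Point elasticity E = (dx/dP)·(P/x) = -2.6071 × 49/300.5 ≈ -0.43.
|E| < 1, so demand is inelastic at this price.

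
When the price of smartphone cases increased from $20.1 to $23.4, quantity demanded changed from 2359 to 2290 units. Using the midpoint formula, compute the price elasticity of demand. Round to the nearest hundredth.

-0.20

%Δq = (2290 − 2359)/[(2359 + 2290)/2] = -69/2324.5 ≈ -0.0297.
%ΔP = (23.4 − 20.1)/[(20.1 + 23.4)/2] = 3.3/21.75 ≈ 0.1517.
Arc elasticity E = %Δq/%ΔP ≈ -0.0297/0.1517 ≈ -0.20.
|E| < 1: demand is inelastic over this range.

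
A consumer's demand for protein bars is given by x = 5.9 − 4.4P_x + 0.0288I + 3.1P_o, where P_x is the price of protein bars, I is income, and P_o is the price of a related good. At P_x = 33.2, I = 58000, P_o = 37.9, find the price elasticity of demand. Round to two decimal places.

-0.09

x = 5.9 − 4.4(33.2) + 0.0288(58000) + 3.1(37.9) = 5.9 − 146.08 + 1670.4 + 117.49 = 1647.71.
∂x/∂P_x = −4.4, so E_p = (−4.4)·(33.2/1647.71) ≈ -0.09.
|E_p| < 1: demand is inelastic.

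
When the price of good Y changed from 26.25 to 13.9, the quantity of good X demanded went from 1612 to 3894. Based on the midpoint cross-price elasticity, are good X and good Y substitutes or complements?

complements

%ΔQ_x = (3894 − 1612)/[(1612+3894)/2] = 2282/2753 ≈ 0.8289.
%ΔP_y = (13.9 − 26.25)/[(26.25+13.9)/2] ≈ -0.6152.
E_xy = 0.8289/-0.6152 ≈ -1.347.
E_xy < 0, so the goods are complements.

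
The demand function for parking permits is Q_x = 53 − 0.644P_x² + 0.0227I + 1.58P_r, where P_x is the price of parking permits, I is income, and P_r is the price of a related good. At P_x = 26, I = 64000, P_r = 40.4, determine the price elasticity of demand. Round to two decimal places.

Evaluating quantity at (P_x, I, P_r) gives Q_x = 53 − 0.644(26)² + 0.0227(64000) + 1.58(40.4) = 53 − 435.344 + 1452.8 + 63.832 = 1134.288.
∂Q_x/∂P_x = −2·0.644·P_x = -33.488, so E_p = -33.488·(26/1134.288) ≈ -0.77.
|E_p| < 1: demand is inelastic.

-0.77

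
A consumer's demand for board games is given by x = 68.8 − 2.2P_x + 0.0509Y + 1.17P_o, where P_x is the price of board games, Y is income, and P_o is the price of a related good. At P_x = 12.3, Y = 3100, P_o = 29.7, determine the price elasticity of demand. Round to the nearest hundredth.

Evaluating quantity at (P_x, Y, P_o) gives x = 68.8 − 2.2(12.3) + 0.0509(3100) + 1.17(29.7) = 68.8 − 27.06 + 157.79 + 34.749 = 234.279.
∂x/∂P_x = −2.2, so E_p = (−2.2)·(12.3/234.279) ≈ -0.12.
|E_p| < 1: demand is inelastic.

-0.12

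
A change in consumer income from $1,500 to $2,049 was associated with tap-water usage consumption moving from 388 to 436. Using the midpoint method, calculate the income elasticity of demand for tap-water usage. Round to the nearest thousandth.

%ΔQ = (436 − 388)/[(388+436)/2] = 48/412 ≈ 0.1165.
%ΔI = (2,049 − 1,500)/[(1,500+2,049)/2] = 549/1774.5 ≈ 0.3094.
E_I = %ΔQ/%ΔI ≈ 0.377.
E_I ∈ (0,1): normal good (necessity).

0.377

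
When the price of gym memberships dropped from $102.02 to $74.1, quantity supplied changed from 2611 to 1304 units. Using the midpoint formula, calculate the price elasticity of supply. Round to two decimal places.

%Δq = (1304 − 2611)/[(2611 + 1304)/2] = -1307/1957.5 ≈ -0.6677.
%ΔP = (74.1 − 102.02)/[(102.02 + 74.1)/2] = -27.92/88.06 ≈ -0.3171.
Arc elasticity E = %Δq/%ΔP ≈ -0.6677/-0.3171 ≈ 2.11.
|E| > 1: supply is elastic over this range.

2.11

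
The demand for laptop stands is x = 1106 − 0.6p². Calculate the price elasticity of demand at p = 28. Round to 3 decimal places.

-1.480

At p = 28, x = 635.6.
dx/dp = −2·0.6·p = −33.6.
Point elasticity E = (dx/dp)·(p/x) = -33.6 × 28/635.6 ≈ -1.480.
|E| > 1, so demand is elastic at this price.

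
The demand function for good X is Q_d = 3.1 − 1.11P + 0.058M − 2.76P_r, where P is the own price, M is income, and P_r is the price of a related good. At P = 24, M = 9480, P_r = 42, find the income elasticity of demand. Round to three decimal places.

1.340

Evaluating quantity at (P, M, P_r) gives Q_d = 3.1 − 1.11(24) + 0.058(9480) − 2.76(42) = 3.1 − 26.64 + 549.84 − 115.92 = 410.38.
∂Q_d/∂M = +0.058, so E_I = 0.058·(9480/410.38) ≈ 1.340.
E_I > 1: normal good (luxury).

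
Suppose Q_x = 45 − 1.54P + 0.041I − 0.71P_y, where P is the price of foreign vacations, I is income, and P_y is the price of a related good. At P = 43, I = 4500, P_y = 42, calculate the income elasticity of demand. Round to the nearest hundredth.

Q_x = 45 − 1.54(43) + 0.041(4500) − 0.71(42) = 45 − 66.22 + 184.5 − 29.82 = 133.46.
∂Q_x/∂I = +0.041, so E_I = 0.041·(4500/133.46) ≈ 1.38.
E_I > 1: normal good (luxury).

1.38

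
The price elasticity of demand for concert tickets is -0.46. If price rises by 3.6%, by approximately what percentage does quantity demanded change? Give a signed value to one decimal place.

%ΔQ ≈ E × %ΔP = (-0.46) × (3.6%) ≈ -1.7%.

-1.7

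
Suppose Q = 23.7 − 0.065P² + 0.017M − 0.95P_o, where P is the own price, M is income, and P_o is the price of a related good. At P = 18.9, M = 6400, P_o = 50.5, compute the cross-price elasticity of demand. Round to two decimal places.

Q = 23.7 − 0.065(18.9)² + 0.017(6400) − 0.95(50.5) = 23.7 − 23.2187 + 108.8 − 47.975 = 61.3064.
∂Q/∂P_o = −0.95, so E_xy = -0.95·(50.5/61.3064) ≈ -0.78.
E_xy < 0: the goods are complements.

-0.78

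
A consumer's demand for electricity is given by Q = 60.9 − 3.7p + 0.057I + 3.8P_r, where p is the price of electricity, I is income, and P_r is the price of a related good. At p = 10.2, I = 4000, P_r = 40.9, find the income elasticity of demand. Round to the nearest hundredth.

At the given point, Q = 60.9 − 3.7(10.2) + 0.057(4000) + 3.8(40.9) = 60.9 − 37.74 + 228 + 155.42 = 406.58.
∂Q/∂I = +0.057, so E_I = 0.057·(4000/406.58) ≈ 0.56.
E_I ∈ (0,1): normal good (necessity).

0.56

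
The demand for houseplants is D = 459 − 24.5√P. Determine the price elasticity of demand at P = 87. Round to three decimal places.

-0.496

At P = 87, D = 230.4792.
dD/dP = −24.5/(2√P) = −24.5/(2·9.3274).
Point elasticity E = (dD/dP)·(P/D) = -1.3133 × 87/230.4792 ≈ -0.496.
|E| < 1, so demand is inelastic at this price.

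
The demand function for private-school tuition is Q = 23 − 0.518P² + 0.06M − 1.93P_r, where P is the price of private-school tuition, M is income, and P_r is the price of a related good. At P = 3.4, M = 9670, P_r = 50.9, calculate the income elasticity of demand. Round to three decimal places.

1.163

First evaluate Q: 23 − 0.518(3.4)² + 0.06(9670) − 1.93(50.9) = 23 − 5.9881 + 580.2 − 98.237 = 498.9749.
∂Q/∂M = +0.06, so E_I = 0.06·(9670/498.9749) ≈ 1.163.
E_I > 1: normal good (luxury).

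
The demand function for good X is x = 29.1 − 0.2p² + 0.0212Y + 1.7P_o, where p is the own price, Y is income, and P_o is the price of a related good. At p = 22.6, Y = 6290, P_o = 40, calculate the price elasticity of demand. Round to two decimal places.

x = 29.1 − 0.2(22.6)² + 0.0212(6290) + 1.7(40) = 29.1 − 102.152 + 133.348 + 68 = 128.296.
∂x/∂p = −2·0.2·p = -9.04, so E_p = -9.04·(22.6/128.296) ≈ -1.59.
|E_p| > 1: demand is elastic.

-1.59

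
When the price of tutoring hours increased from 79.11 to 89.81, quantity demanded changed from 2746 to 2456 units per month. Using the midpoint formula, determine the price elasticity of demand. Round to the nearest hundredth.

-0.88

%ΔQ = (2456 − 2746)/[(2746 + 2456)/2] = -290/2601 ≈ -0.1115.
%ΔP = (89.81 − 79.11)/[(79.11 + 89.81)/2] = 10.7/84.46 ≈ 0.1267.
Arc elasticity E = %ΔQ/%ΔP ≈ -0.1115/0.1267 ≈ -0.88.
|E| < 1: demand is inelastic over this range.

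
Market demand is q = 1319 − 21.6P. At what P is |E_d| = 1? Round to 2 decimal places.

30.53

For linear demand q = a − bP, E = −bP/(a − bP). |E| = 1 ⇒ bP = a − bP ⇒ P = a/(2b).
P = 1319/(2·21.6) ≈ 30.53.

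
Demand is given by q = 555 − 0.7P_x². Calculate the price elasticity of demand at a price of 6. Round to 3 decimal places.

At P_x = 6, q = 529.8.
dq/dP_x = −2·0.7·P_x = −8.4.
Point elasticity E = (dq/dP_x)·(P_x/q) = -8.4 × 6/529.8 ≈ -0.095.
|E| < 1, so demand is inelastic at this price.

-0.095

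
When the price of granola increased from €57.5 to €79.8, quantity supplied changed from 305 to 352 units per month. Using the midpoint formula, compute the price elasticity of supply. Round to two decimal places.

0.44

%ΔQ = (352 − 305)/[(305 + 352)/2] = 47/328.5 ≈ 0.1431.
%Δp = (79.8 − 57.5)/[(57.5 + 79.8)/2] = 22.3/68.65 ≈ 0.3248.
Arc elasticity E = %ΔQ/%Δp ≈ 0.1431/0.3248 ≈ 0.44.
|E| < 1: supply is inelastic over this range.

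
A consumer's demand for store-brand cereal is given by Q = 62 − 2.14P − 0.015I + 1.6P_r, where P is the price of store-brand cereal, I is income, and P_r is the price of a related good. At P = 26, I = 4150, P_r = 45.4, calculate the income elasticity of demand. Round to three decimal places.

-3.716

Q = 62 − 2.14(26) − 0.015(4150) + 1.6(45.4) = 62 − 55.64 − 62.25 + 72.64 = 16.75.
∂Q/∂I = −0.015, so E_I = -0.015·(4150/16.75) ≈ -3.716.
E_I < 0: inferior good.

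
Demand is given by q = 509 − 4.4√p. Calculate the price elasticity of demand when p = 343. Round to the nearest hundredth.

At p = 343, q = 427.5109.
dq/dp = −4.4/(2√p) = −4.4/(2·18.5203).
Point elasticity E = (dq/dp)·(p/q) = -0.1188 × 343/427.5109 ≈ -0.10.
|E| < 1, so demand is inelastic at this price.

-0.10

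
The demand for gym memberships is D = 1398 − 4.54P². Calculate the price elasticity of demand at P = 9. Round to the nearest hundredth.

At P = 9, D = 1030.26.
dD/dP = −2·4.54·P = −81.72.
Point elasticity E = (dD/dP)·(P/D) = -81.72 × 9/1030.26 ≈ -0.71.
|E| < 1, so demand is inelastic at this price.

-0.71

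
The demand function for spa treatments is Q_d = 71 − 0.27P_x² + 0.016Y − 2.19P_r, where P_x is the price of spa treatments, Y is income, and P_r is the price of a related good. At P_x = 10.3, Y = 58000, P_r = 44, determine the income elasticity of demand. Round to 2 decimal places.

1.06

Evaluating quantity at (P_x, Y, P_r) gives Q_d = 71 − 0.27(10.3)² + 0.016(58000) − 2.19(44) = 71 − 28.6443 + 928 − 96.36 = 873.9957.
∂Q_d/∂Y = +0.016, so E_I = 0.016·(58000/873.9957) ≈ 1.06.
E_I > 1: normal good (luxury).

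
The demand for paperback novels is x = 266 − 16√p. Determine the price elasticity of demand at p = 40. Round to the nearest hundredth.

At p = 40, x = 164.8071.
dx/dp = −16/(2√p) = −16/(2·6.3246).
Point elasticity E = (dx/dp)·(p/x) = -1.2649 × 40/164.8071 ≈ -0.31.
|E| < 1, so demand is inelastic at this price.

-0.31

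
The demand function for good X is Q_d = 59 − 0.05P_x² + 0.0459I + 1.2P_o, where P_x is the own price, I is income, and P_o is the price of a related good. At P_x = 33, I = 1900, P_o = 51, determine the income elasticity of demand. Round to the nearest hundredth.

At the given point, Q_d = 59 − 0.05(33)² + 0.0459(1900) + 1.2(51) = 59 − 54.45 + 87.21 + 61.2 = 152.96.
∂Q_d/∂I = +0.0459, so E_I = 0.0459·(1900/152.96) ≈ 0.57.
E_I ∈ (0,1): normal good (necessity).

0.57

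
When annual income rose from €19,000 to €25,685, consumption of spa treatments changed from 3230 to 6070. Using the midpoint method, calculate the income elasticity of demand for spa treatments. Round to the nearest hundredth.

%ΔQ = (6070 − 3230)/[(3230+6070)/2] = 2840/4650 ≈ 0.6108.
%ΔI = (25,685 − 19,000)/[(19,000+25,685)/2] = 6685/22342.5 ≈ 0.2992.
E_I = %ΔQ/%ΔI ≈ 2.04.
E_I > 1: normal good (luxury).

2.04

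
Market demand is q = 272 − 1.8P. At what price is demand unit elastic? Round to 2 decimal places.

For linear demand q = a − bP, E = −bP/(a − bP). |E| = 1 ⇒ bP = a − bP ⇒ P = a/(2b).
P = 272/(2·1.8) ≈ 75.56.

75.56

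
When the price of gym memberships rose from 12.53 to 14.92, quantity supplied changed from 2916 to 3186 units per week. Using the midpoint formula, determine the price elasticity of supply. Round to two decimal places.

0.51

%Δq = (3186 − 2916)/[(2916 + 3186)/2] = 270/3051 ≈ 0.0885.
%Δp = (14.92 − 12.53)/[(12.53 + 14.92)/2] = 2.39/13.725 ≈ 0.1741.
Arc elasticity E = %Δq/%Δp ≈ 0.0885/0.1741 ≈ 0.51.
|E| < 1: supply is inelastic over this range.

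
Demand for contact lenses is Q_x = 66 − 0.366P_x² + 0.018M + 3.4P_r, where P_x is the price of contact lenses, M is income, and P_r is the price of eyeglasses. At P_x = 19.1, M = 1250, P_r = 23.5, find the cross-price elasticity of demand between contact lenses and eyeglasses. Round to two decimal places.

2.29

At the given point, Q_x = 66 − 0.366(19.1)² + 0.018(1250) + 3.4(23.5) = 66 − 133.5205 + 22.5 + 79.9 = 34.8795.
∂Q_x/∂P_r = +3.4, so E_xy = 3.4·(23.5/34.8795) ≈ 2.29.
E_xy > 0: the goods are substitutes.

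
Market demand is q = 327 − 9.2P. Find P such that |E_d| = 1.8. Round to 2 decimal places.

22.85

Set −bP/(a − bP) = −1.8 ⇒ bP = 1.8(a − bP) ⇒ bP(1+1.8) = 1.8·a.
P = 1.8·327/(9.2·2.8) ≈ 22.85.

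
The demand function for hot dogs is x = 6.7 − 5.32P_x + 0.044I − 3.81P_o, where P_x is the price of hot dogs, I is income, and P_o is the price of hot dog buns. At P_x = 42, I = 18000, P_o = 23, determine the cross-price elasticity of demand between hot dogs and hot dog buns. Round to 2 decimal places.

First evaluate x: 6.7 − 5.32(42) + 0.044(18000) − 3.81(23) = 6.7 − 223.44 + 792 − 87.63 = 487.63.
∂x/∂P_o = −3.81, so E_xy = -3.81·(23/487.63) ≈ -0.18.
E_xy < 0: the goods are complements.

-0.18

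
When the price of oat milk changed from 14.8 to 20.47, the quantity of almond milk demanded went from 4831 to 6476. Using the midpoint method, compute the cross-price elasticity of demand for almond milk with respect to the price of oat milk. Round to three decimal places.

%ΔQ_x = (6476 − 4831)/[(4831+6476)/2] = 1645/5653.5 ≈ 0.2910.
%ΔP_y = (20.47 − 14.8)/[(14.8+20.47)/2] ≈ 0.3215.
E_xy = 0.2910/0.3215 ≈ 0.905.
E_xy > 0, so almond milk and oat milk are substitutes.

0.905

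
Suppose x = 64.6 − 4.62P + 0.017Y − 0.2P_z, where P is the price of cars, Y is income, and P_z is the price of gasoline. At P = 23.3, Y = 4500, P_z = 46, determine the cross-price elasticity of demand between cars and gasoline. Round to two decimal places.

First evaluate x: 64.6 − 4.62(23.3) + 0.017(4500) − 0.2(46) = 64.6 − 107.646 + 76.5 − 9.2 = 24.254.
∂x/∂P_z = −0.2, so E_xy = -0.2·(46/24.254) ≈ -0.38.
E_xy < 0: the goods are complements.

-0.38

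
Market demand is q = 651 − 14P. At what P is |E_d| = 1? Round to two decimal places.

23.25

For linear demand q = a − bP, E = −bP/(a − bP). |E| = 1 ⇒ bP = a − bP ⇒ P = a/(2b).
P = 651/(2·14) = 23.25.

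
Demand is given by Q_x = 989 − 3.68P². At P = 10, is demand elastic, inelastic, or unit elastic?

At P = 10, Q_x = 621.
dQ_x/dP = −2·3.68·P = −73.6.
Point elasticity E = (dQ_x/dP)·(P/Q_x) = -73.6 × 10/621 ≈ -1.185.
|E| ≈ 1.185 > 1, so demand is elastic.

elastic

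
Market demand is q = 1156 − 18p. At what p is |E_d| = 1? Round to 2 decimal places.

For linear demand q = a − bp, E = −bp/(a − bp). |E| = 1 ⇒ bp = a − bp ⇒ p = a/(2b).
p = 1156/(2·18) ≈ 32.11.

32.11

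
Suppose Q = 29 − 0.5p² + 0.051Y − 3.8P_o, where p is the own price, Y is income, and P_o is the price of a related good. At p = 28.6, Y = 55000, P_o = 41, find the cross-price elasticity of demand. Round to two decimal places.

-0.07

At the given point, Q = 29 − 0.5(28.6)² + 0.051(55000) − 3.8(41) = 29 − 408.98 + 2805 − 155.8 = 2269.22.
∂Q/∂P_o = −3.8, so E_xy = -3.8·(41/2269.22) ≈ -0.07.
E_xy < 0: the goods are complements.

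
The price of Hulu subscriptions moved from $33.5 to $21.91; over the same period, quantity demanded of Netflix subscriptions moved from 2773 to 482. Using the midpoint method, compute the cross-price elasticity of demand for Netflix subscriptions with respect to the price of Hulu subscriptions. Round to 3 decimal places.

%ΔQ_x = (482 − 2773)/[(2773+482)/2] = -2291/1627.5 ≈ -1.4077.
%ΔP_y = (21.91 − 33.5)/[(33.5+21.91)/2] ≈ -0.4183.
E_xy = -1.4077/-0.4183 ≈ 3.365.
E_xy > 0, so Netflix subscriptions and Hulu subscriptions are substitutes.

3.365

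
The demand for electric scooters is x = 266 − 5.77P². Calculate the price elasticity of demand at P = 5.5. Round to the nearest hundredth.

At P = 5.5, x = 91.4575.
dx/dP = −2·5.77·P = −63.47.
Point elasticity E = (dx/dP)·(P/x) = -63.47 × 5.5/91.4575 ≈ -3.82.
|E| > 1, so demand is elastic at this price.

-3.82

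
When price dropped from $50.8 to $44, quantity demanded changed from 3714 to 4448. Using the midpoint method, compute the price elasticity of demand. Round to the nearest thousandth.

-1.254

%ΔQ = (4448 − 3714)/[(3714 + 4448)/2] = 734/4081 ≈ 0.1799.
%ΔP = (44 − 50.8)/[(50.8 + 44)/2] = -6.8/47.4 ≈ -0.1435.
Arc elasticity E = %ΔQ/%ΔP ≈ 0.1799/-0.1435 ≈ -1.254.
|E| > 1: demand is elastic over this range.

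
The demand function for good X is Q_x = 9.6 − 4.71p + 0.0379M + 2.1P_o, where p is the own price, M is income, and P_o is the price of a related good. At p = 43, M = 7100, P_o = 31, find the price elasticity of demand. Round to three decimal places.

-1.434

Q_x = 9.6 − 4.71(43) + 0.0379(7100) + 2.1(31) = 9.6 − 202.53 + 269.09 + 65.1 = 141.26.
∂Q_x/∂p = −4.71, so E_p = (−4.71)·(43/141.26) ≈ -1.434.
|E_p| > 1: demand is elastic.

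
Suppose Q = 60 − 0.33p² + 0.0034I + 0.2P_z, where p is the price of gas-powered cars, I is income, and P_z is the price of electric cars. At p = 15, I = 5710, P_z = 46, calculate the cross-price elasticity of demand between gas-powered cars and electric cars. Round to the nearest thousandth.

0.640

Q = 60 − 0.33(15)² + 0.0034(5710) + 0.2(46) = 60 − 74.25 + 19.414 + 9.2 = 14.364.
∂Q/∂P_z = +0.2, so E_xy = 0.2·(46/14.364) ≈ 0.640.
E_xy > 0: the goods are substitutes.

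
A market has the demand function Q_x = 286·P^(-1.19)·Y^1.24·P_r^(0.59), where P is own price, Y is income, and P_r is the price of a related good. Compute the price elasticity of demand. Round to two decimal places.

-1.19

For a Cobb–Douglas (constant-elasticity) form Q_x = A·P^α·…, the elasticity with respect to P equals the exponent α at every point.
Here the exponent on P is -1.19, so the price elasticity of demand is -1.19.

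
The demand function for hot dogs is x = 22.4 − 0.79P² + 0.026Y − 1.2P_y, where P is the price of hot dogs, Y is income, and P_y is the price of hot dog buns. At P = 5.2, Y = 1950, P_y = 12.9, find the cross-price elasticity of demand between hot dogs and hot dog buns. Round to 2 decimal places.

-0.43

At the given point, x = 22.4 − 0.79(5.2)² + 0.026(1950) − 1.2(12.9) = 22.4 − 21.3616 + 50.7 − 15.48 = 36.2584.
∂x/∂P_y = −1.2, so E_xy = -1.2·(12.9/36.2584) ≈ -0.43.
E_xy < 0: the goods are complements.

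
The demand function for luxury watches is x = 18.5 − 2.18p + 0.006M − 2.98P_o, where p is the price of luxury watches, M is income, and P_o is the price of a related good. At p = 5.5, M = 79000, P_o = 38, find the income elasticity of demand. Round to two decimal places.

Evaluating quantity at (p, M, P_o) gives x = 18.5 − 2.18(5.5) + 0.006(79000) − 2.98(38) = 18.5 − 11.99 + 474 − 113.24 = 367.27.
∂x/∂M = +0.006, so E_I = 0.006·(79000/367.27) ≈ 1.29.
E_I > 1: normal good (luxury).

1.29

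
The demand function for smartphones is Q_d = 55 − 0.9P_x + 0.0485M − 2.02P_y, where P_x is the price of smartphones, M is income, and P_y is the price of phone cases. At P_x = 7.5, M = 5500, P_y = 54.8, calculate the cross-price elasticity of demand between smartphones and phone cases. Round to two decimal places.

Substituting, Q_d = 55 − 0.9(7.5) + 0.0485(5500) − 2.02(54.8) = 55 − 6.75 + 266.75 − 110.696 = 204.304.
∂Q_d/∂P_y = −2.02, so E_xy = -2.02·(54.8/204.304) ≈ -0.54.
E_xy < 0: the goods are complements.

-0.54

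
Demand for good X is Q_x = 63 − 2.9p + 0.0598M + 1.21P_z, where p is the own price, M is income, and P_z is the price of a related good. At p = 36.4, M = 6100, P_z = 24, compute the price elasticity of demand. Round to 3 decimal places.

-0.301

At the given point, Q_x = 63 − 2.9(36.4) + 0.0598(6100) + 1.21(24) = 63 − 105.56 + 364.78 + 29.04 = 351.26.
∂Q_x/∂p = −2.9, so E_p = (−2.9)·(36.4/351.26) ≈ -0.301.
|E_p| < 1: demand is inelastic.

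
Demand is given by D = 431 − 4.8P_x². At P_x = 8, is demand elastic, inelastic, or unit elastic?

elastic

At P_x = 8, D = 123.8.
dD/dP_x = −2·4.8·P_x = −76.8.
Point elasticity E = (dD/dP_x)·(P_x/D) = -76.8 × 8/123.8 ≈ -4.963.
|E| ≈ 4.963 > 1, so demand is elastic.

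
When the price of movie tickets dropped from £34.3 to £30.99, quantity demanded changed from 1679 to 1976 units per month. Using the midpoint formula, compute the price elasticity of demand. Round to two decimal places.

-1.60

%ΔQ = (1976 − 1679)/[(1679 + 1976)/2] = 297/1827.5 ≈ 0.1625.
%Δp = (30.99 − 34.3)/[(34.3 + 30.99)/2] = -3.31/32.645 ≈ -0.1014.
Arc elasticity E = %ΔQ/%Δp ≈ 0.1625/-0.1014 ≈ -1.60.
|E| > 1: demand is elastic over this range.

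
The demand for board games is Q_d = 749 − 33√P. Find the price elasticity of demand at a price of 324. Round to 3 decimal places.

-1.916

At P = 324, Q_d = 155.
dQ_d/dP = −33/(2√P) = −33/(2·18).
Point elasticity E = (dQ_d/dP)·(P/Q_d) = -0.9167 × 324/155 ≈ -1.916.
|E| > 1, so demand is elastic at this price.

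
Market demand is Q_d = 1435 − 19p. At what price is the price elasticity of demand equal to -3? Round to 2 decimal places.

Set −bp/(a − bp) = −3 ⇒ bp = 3(a − bp) ⇒ bp(1+3) = 3·a.
p = 3·1435/(19·4) ≈ 56.64.

56.64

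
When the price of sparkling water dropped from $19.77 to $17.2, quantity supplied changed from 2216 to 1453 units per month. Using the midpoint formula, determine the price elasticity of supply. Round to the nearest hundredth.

%Δq = (1453 − 2216)/[(2216 + 1453)/2] = -763/1834.5 ≈ -0.4159.
%Δp = (17.2 − 19.77)/[(19.77 + 17.2)/2] = -2.57/18.485 ≈ -0.1390.
Arc elasticity E = %Δq/%Δp ≈ -0.4159/-0.1390 ≈ 2.99.
|E| > 1: supply is elastic over this range.

2.99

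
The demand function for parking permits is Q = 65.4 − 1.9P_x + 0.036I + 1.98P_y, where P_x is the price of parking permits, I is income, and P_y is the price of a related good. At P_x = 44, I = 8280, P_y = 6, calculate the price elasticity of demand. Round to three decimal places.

-0.287

At the given point, Q = 65.4 − 1.9(44) + 0.036(8280) + 1.98(6) = 65.4 − 83.6 + 298.08 + 11.88 = 291.76.
∂Q/∂P_x = −1.9, so E_p = (−1.9)·(44/291.76) ≈ -0.287.
|E_p| < 1: demand is inelastic.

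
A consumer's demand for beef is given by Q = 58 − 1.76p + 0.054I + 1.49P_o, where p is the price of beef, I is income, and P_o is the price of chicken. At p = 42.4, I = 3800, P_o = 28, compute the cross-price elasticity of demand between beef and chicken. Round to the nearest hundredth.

First evaluate Q: 58 − 1.76(42.4) + 0.054(3800) + 1.49(28) = 58 − 74.624 + 205.2 + 41.72 = 230.296.
∂Q/∂P_o = +1.49, so E_xy = 1.49·(28/230.296) ≈ 0.18.
E_xy > 0: the goods are substitutes.

0.18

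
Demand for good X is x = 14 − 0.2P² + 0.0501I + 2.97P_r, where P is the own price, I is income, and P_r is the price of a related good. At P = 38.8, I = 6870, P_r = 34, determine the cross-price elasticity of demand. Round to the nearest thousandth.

0.639

Substituting, x = 14 − 0.2(38.8)² + 0.0501(6870) + 2.97(34) = 14 − 301.088 + 344.187 + 100.98 = 158.079.
∂x/∂P_r = +2.97, so E_xy = 2.97·(34/158.079) ≈ 0.639.
E_xy > 0: the goods are substitutes.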